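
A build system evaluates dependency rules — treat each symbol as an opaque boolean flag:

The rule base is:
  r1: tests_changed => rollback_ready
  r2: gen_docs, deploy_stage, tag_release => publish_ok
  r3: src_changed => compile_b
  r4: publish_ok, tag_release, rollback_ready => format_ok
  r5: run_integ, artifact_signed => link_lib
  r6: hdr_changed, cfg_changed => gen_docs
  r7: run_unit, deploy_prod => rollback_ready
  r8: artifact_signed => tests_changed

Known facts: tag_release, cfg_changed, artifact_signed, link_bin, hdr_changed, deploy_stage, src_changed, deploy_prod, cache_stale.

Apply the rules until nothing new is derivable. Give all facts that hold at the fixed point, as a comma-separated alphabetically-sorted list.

[1] r3 [src_changed => compile_b]; r6 [hdr_changed, cfg_changed => gen_docs]; r8 [artifact_signed => tests_changed]. ⇒ new: compile_b, gen_docs, tests_changed.
[2] r1 [tests_changed => rollback_ready]; r2 [gen_docs, deploy_stage, tag_release => publish_ok]. ⇒ new: rollback_ready, publish_ok.
[3] r4 [publish_ok, tag_release, rollback_ready => format_ok]. ⇒ new: format_ok.

artifact_signed, cache_stale, cfg_changed, compile_b, deploy_prod, deploy_stage, format_ok, gen_docs, hdr_changed, link_bin, publish_ok, rollback_ready, src_changed, tag_release, tests_changed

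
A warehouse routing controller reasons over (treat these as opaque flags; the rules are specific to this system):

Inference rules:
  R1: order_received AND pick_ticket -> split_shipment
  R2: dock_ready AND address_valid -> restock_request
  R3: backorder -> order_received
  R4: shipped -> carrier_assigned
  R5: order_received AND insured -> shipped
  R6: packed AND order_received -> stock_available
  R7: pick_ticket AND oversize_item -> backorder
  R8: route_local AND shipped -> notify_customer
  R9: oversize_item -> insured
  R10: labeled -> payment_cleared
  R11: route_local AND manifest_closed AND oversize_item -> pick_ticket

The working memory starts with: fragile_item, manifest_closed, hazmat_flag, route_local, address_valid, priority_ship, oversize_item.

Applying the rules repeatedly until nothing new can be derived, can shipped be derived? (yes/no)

yes

Round 1 fires R9, R11, giving insured, pick_ticket.
Round 2 fires R7, giving backorder.
Round 3 fires R3, giving order_received.
Round 4 fires R1, R5, giving split_shipment, shipped.
Round 5 fires R4, R8, giving carrier_assigned, notify_customer.
shipped appears in round 4, so it is derivable.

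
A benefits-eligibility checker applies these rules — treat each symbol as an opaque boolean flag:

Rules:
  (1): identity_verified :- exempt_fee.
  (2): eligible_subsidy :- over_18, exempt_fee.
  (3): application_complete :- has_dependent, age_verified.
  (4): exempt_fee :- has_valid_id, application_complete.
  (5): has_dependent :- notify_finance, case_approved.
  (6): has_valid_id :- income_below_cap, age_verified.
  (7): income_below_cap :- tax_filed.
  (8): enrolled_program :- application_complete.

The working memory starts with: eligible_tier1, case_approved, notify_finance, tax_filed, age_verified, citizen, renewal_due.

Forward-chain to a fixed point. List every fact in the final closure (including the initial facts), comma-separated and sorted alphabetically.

[1] (5) [has_dependent :- notify_finance, case_approved.]; (7) [income_below_cap :- tax_filed.]. ⇒ new: has_dependent, income_below_cap.
[2] (3) [application_complete :- has_dependent, age_verified.]; (6) [has_valid_id :- income_below_cap, age_verified.]. ⇒ new: application_complete, has_valid_id.
[3] (4) [exempt_fee :- has_valid_id, application_complete.]; (8) [enrolled_program :- application_complete.]. ⇒ new: exempt_fee, enrolled_program.
[4] (1) [identity_verified :- exempt_fee.]. ⇒ new: identity_verified.

age_verified, application_complete, case_approved, citizen, eligible_tier1, enrolled_program, exempt_fee, has_dependent, has_valid_id, identity_verified, income_below_cap, notify_finance, renewal_due, tax_filed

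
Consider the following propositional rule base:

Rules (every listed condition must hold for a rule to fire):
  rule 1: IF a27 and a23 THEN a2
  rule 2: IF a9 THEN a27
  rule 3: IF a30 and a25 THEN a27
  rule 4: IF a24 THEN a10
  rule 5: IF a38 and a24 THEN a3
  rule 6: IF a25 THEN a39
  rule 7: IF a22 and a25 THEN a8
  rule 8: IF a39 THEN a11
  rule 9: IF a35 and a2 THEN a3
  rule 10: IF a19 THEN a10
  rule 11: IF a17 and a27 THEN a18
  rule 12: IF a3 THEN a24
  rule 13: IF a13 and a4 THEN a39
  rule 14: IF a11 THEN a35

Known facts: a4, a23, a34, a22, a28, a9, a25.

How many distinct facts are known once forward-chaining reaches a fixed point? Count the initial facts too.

[1] rule 2 [IF a9 THEN a27]; rule 6 [IF a25 THEN a39]; rule 7 [IF a22 and a25 THEN a8]. ⇒ new: a27, a39, a8.
[2] rule 1 [IF a27 and a23 THEN a2]; rule 8 [IF a39 THEN a11]. ⇒ new: a2, a11.
[3] rule 14 [IF a11 THEN a35]. ⇒ new: a35.
[4] rule 9 [IF a35 and a2 THEN a3]. ⇒ new: a3.
[5] rule 12 [IF a3 THEN a24]. ⇒ new: a24.
[6] rule 4 [IF a24 THEN a10]. ⇒ new: a10.
Closure: {a10, a11, a2, a22, a23, a24, a25, a27, a28, a3, a34, a35, a39, a4, a8, a9} — 16 facts.

16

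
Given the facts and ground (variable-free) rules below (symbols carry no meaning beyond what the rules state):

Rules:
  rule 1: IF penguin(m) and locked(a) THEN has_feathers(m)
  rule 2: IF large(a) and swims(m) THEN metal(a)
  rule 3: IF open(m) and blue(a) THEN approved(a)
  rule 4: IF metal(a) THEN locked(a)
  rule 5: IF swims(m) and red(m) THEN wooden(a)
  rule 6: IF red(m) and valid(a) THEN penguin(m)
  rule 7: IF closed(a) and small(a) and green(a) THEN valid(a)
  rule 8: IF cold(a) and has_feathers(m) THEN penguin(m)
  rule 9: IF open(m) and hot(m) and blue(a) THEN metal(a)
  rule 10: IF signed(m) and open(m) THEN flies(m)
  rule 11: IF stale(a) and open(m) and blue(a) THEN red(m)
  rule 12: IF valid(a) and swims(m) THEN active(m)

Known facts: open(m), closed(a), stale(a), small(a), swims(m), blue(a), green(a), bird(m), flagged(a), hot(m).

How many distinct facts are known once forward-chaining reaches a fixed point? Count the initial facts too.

Round 1: rule 3 [IF open(m) and blue(a) THEN approved(a)]; rule 7 [IF closed(a) and small(a) and green(a) THEN valid(a)]; rule 9 [IF open(m) and hot(m) and blue(a) THEN metal(a)]; rule 11 [IF stale(a) and open(m) and blue(a) THEN red(m)]. Adds approved(a), valid(a), metal(a), red(m).
Round 2: rule 4 [IF metal(a) THEN locked(a)]; rule 5 [IF swims(m) and red(m) THEN wooden(a)]; rule 6 [IF red(m) and valid(a) THEN penguin(m)]; rule 12 [IF valid(a) and swims(m) THEN active(m)]. Adds locked(a), wooden(a), penguin(m), active(m).
Round 3: rule 1 [IF penguin(m) and locked(a) THEN has_feathers(m)]. Adds has_feathers(m).
Closure: {active(m), approved(a), bird(m), blue(a), closed(a), flagged(a), green(a), has_feathers(m), hot(m), locked(a), metal(a), open(m), penguin(m), red(m), small(a), stale(a), swims(m), valid(a), wooden(a)} — 19 facts.

19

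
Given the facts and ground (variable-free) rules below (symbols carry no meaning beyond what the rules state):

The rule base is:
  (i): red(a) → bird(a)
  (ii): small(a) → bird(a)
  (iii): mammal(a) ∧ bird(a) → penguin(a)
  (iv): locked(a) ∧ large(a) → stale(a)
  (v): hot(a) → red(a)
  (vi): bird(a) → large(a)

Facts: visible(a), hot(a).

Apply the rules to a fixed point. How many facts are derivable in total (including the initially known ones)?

5

Round 1: (v) [hot(a) → red(a)]. New: red(a).
Round 2: (i) [red(a) → bird(a)]. New: bird(a).
Round 3: (vi) [bird(a) → large(a)]. New: large(a).
Closure: {bird(a), hot(a), large(a), red(a), visible(a)} — 5 facts.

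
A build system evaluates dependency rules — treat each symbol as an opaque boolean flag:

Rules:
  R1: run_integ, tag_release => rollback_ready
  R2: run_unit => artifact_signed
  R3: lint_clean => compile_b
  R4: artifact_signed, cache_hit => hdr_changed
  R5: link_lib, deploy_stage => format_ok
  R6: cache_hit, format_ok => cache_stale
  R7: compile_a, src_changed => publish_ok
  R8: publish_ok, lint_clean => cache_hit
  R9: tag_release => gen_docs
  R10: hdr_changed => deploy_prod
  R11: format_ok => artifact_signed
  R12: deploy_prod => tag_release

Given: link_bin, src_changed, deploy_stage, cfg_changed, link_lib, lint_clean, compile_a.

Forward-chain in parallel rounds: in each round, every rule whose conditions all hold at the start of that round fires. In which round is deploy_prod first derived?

Round 1: R3 [lint_clean => compile_b]; R5 [link_lib, deploy_stage => format_ok]; R7 [compile_a, src_changed => publish_ok]. New: compile_b, format_ok, publish_ok.
Round 2: R8 [publish_ok, lint_clean => cache_hit]; R11 [format_ok => artifact_signed]. New: cache_hit, artifact_signed.
Round 3: R4 [artifact_signed, cache_hit => hdr_changed]; R6 [cache_hit, format_ok => cache_stale]. New: hdr_changed, cache_stale.
Round 4: R10 [hdr_changed => deploy_prod]. New: deploy_prod.
deploy_prod first appears in round 4.

4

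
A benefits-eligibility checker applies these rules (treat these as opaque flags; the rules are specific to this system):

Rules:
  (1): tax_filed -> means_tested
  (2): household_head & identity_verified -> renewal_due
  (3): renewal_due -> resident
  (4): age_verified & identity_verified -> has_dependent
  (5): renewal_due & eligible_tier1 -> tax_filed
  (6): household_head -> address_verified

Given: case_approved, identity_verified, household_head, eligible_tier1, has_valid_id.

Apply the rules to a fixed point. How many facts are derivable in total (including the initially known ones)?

Round 1: (2) [household_head & identity_verified -> renewal_due]; (6) [household_head -> address_verified]. Adds renewal_due, address_verified.
Round 2: (3) [renewal_due -> resident]; (5) [renewal_due & eligible_tier1 -> tax_filed]. Adds resident, tax_filed.
Round 3: (1) [tax_filed -> means_tested]. Adds means_tested.
Closure: {address_verified, case_approved, eligible_tier1, has_valid_id, household_head, identity_verified, means_tested, renewal_due, resident, tax_filed} — 10 facts.

10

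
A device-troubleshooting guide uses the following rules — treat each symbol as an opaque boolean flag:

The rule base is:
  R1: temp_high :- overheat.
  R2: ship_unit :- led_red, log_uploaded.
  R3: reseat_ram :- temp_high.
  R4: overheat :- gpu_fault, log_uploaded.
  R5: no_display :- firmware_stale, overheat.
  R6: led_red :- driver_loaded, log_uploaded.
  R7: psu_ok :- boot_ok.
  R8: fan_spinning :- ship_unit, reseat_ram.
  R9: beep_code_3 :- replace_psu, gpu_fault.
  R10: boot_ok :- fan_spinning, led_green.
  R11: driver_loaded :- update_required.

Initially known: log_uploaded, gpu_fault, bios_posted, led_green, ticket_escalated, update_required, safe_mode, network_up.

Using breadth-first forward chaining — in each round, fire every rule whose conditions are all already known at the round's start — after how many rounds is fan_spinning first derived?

Round 1 — R4, R11, derive overheat, driver_loaded.
Round 2 — R1, R6, derive temp_high, led_red.
Round 3 — R2, R3, derive ship_unit, reseat_ram.
Round 4 — R8, derive fan_spinning.
fan_spinning first appears in round 4.

4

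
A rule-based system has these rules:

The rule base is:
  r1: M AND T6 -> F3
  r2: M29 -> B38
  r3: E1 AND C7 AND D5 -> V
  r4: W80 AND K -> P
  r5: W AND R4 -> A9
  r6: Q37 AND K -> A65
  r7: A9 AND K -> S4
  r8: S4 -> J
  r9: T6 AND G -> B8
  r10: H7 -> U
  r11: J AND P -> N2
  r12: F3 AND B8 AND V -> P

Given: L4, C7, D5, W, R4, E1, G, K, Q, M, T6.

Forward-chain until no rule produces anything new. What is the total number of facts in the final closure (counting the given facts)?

19

Round 1 fires r1, r3, r5, r9, giving F3, V, A9, B8.
Round 2 fires r7, r12, giving S4, P.
Round 3 fires r8, giving J.
Round 4 fires r11, giving N2.
Closure: {A9, B8, C7, D5, E1, F3, G, J, K, L4, M, N2, P, Q, R4, S4, T6, V, W} — 19 facts.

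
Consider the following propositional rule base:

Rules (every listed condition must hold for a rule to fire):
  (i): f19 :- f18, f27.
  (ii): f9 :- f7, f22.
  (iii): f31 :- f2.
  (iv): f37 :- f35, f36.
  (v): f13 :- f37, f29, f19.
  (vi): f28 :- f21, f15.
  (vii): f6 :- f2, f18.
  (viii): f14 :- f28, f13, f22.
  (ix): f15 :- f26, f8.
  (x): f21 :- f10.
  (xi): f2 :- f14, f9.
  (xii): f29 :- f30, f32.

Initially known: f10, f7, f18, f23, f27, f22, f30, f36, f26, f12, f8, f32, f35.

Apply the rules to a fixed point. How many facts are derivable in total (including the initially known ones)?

[1] (i) [f19 :- f18, f27.]; (ii) [f9 :- f7, f22.]; (iv) [f37 :- f35, f36.]; (ix) [f15 :- f26, f8.]; (x) [f21 :- f10.]; (xii) [f29 :- f30, f32.]. ⇒ new: f19, f9, f37, f15, f21, f29.
[2] (v) [f13 :- f37, f29, f19.]; (vi) [f28 :- f21, f15.]. ⇒ new: f13, f28.
[3] (viii) [f14 :- f28, f13, f22.]. ⇒ new: f14.
[4] (xi) [f2 :- f14, f9.]. ⇒ new: f2.
[5] (iii) [f31 :- f2.]; (vii) [f6 :- f2, f18.]. ⇒ new: f31, f6.
Closure: {f10, f12, f13, f14, f15, f18, f19, f2, f21, f22, f23, f26, f27, f28, f29, f30, f31, f32, f35, f36, f37, f6, f7, f8, f9} — 25 facts.

25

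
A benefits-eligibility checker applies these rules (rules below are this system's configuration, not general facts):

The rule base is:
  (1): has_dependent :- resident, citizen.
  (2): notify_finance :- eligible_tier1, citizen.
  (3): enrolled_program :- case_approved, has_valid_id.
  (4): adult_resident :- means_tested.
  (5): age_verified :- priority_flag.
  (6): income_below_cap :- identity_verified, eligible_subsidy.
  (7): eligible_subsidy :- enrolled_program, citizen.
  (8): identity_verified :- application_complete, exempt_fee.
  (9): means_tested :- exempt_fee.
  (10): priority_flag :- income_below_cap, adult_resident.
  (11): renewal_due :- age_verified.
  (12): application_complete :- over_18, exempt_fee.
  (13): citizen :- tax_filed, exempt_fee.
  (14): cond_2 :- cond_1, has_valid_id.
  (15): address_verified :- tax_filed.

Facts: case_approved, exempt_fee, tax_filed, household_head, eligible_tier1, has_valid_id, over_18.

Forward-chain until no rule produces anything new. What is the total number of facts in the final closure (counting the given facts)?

Round 1 fires (3), (9), (12), (13), (15), giving enrolled_program, means_tested, application_complete, citizen, address_verified.
Round 2 fires (2), (4), (7), (8), giving notify_finance, adult_resident, eligible_subsidy, identity_verified.
Round 3 fires (6), giving income_below_cap.
Round 4 fires (10), giving priority_flag.
Round 5 fires (5), giving age_verified.
Round 6 fires (11), giving renewal_due.
Closure: {address_verified, adult_resident, age_verified, application_complete, case_approved, citizen, eligible_subsidy, eligible_tier1, enrolled_program, exempt_fee, has_valid_id, household_head, identity_verified, income_below_cap, means_tested, notify_finance, over_18, priority_flag, renewal_due, tax_filed} — 20 facts.

20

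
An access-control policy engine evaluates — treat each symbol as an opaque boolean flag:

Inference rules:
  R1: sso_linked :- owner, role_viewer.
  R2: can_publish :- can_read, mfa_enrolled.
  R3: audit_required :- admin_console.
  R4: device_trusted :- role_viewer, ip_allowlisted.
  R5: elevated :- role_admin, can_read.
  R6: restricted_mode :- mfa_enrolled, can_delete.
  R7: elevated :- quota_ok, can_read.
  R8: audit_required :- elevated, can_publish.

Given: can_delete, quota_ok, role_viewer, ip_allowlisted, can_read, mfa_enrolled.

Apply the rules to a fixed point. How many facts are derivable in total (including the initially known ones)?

11

Round 1: R2 [can_publish :- can_read, mfa_enrolled.]; R4 [device_trusted :- role_viewer, ip_allowlisted.]; R6 [restricted_mode :- mfa_enrolled, can_delete.]; R7 [elevated :- quota_ok, can_read.]. Adds can_publish, device_trusted, restricted_mode, elevated.
Round 2: R8 [audit_required :- elevated, can_publish.]. Adds audit_required.
Closure: {audit_required, can_delete, can_publish, can_read, device_trusted, elevated, ip_allowlisted, mfa_enrolled, quota_ok, restricted_mode, role_viewer} — 11 facts.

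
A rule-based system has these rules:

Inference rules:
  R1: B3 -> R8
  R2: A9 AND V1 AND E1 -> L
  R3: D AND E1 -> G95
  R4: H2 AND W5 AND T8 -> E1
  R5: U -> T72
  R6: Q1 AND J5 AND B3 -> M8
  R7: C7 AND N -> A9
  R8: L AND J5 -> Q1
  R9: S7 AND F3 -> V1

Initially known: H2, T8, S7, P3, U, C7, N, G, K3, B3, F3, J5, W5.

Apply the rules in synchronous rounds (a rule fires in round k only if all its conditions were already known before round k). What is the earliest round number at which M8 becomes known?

Round 1: R1 [B3 -> R8]; R4 [H2 AND W5 AND T8 -> E1]; R5 [U -> T72]; R7 [C7 AND N -> A9]; R9 [S7 AND F3 -> V1]. New: R8, E1, T72, A9, V1.
Round 2: R2 [A9 AND V1 AND E1 -> L]. New: L.
Round 3: R8 [L AND J5 -> Q1]. New: Q1.
Round 4: R6 [Q1 AND J5 AND B3 -> M8]. New: M8.
M8 first appears in round 4.

4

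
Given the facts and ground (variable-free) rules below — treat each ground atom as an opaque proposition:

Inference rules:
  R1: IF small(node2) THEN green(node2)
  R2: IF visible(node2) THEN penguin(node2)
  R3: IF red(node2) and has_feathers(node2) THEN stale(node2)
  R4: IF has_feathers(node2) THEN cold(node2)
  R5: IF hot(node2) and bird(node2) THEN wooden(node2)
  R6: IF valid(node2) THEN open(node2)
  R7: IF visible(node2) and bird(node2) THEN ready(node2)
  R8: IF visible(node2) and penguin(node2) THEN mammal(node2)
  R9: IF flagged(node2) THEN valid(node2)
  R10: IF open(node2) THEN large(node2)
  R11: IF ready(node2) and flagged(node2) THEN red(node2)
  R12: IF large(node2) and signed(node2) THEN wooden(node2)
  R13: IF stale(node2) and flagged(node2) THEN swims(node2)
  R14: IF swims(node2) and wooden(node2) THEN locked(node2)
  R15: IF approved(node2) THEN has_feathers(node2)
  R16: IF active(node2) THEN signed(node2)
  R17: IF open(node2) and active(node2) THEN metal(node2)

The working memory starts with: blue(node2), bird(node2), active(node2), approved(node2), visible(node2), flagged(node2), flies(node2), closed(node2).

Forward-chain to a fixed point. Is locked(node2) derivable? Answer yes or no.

yes

Round 1 — R2, R7, R9, R15, R16, derive penguin(node2), ready(node2), valid(node2), has_feathers(node2), signed(node2).
Round 2 — R4, R6, R8, R11, derive cold(node2), open(node2), mammal(node2), red(node2).
Round 3 — R3, R10, R17, derive stale(node2), large(node2), metal(node2).
Round 4 — R12, R13, derive wooden(node2), swims(node2).
Round 5 — R14, derive locked(node2).
locked(node2) appears in round 5, so it is derivable.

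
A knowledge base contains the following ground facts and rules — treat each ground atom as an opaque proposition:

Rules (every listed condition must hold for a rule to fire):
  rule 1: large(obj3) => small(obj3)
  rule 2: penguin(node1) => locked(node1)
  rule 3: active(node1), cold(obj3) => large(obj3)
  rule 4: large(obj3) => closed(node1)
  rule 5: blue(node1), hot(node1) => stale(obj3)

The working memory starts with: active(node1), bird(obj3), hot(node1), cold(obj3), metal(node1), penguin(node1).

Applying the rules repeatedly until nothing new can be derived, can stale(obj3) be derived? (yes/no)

Round 1: rule 2 [penguin(node1) => locked(node1)]; rule 3 [active(node1), cold(obj3) => large(obj3)]. New: locked(node1), large(obj3).
Round 2: rule 1 [large(obj3) => small(obj3)]; rule 4 [large(obj3) => closed(node1)]. New: small(obj3), closed(node1).
Fixed point reached. stale(obj3) is concluded only by rule 5; rule 5 needs blue(node1) (never derived).

no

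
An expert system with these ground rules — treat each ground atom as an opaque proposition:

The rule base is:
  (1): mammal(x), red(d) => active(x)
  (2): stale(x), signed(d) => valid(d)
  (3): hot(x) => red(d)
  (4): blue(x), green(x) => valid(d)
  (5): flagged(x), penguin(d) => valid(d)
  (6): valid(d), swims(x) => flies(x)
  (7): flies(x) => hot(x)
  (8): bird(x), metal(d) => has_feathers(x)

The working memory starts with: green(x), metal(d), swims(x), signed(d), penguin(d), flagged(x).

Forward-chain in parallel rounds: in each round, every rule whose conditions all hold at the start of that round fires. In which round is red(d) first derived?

Round 1 — (5), derive valid(d).
Round 2 — (6), derive flies(x).
Round 3 — (7), derive hot(x).
Round 4 — (3), derive red(d).
red(d) first appears in round 4.

4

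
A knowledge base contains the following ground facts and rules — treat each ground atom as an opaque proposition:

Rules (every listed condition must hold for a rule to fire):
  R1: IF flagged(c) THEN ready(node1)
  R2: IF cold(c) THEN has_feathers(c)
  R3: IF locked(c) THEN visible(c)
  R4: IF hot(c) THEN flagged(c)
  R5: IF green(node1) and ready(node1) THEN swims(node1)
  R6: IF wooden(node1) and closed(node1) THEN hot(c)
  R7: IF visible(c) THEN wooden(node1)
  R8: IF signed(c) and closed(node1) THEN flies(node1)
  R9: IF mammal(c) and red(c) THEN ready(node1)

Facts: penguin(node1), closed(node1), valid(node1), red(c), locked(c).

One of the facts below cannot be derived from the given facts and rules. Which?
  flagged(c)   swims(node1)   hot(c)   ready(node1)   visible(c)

swims(node1)

Round 1: R3 [IF locked(c) THEN visible(c)]. New: visible(c).
Round 2: R7 [IF visible(c) THEN wooden(node1)]. New: wooden(node1).
Round 3: R6 [IF wooden(node1) and closed(node1) THEN hot(c)]. New: hot(c).
Round 4: R4 [IF hot(c) THEN flagged(c)]. New: flagged(c).
Round 5: R1 [IF flagged(c) THEN ready(node1)]. New: ready(node1).
Derived: hot(c) (round 3), flagged(c) (round 4), ready(node1) (round 5), visible(c) (round 1). swims(node1) never appears in any round.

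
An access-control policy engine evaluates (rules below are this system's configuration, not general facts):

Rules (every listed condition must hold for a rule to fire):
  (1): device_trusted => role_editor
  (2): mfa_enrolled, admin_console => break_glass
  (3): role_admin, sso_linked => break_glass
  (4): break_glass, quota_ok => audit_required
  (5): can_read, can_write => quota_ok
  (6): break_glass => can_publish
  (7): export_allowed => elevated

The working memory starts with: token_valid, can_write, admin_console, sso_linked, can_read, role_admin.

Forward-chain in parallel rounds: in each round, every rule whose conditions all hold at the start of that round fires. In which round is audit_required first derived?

2

Round 1 — (3), (5), derive break_glass, quota_ok.
Round 2 — (4), (6), derive audit_required, can_publish.
audit_required first appears in round 2.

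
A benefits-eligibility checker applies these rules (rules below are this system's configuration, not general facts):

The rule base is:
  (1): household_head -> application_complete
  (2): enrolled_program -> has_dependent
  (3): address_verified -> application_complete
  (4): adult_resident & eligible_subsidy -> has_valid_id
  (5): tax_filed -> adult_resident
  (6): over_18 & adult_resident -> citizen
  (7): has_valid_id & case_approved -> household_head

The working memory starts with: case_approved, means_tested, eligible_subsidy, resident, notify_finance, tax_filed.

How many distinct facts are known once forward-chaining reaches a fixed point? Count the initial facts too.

Round 1 fires (5), giving adult_resident.
Round 2 fires (4), giving has_valid_id.
Round 3 fires (7), giving household_head.
Round 4 fires (1), giving application_complete.
Closure: {adult_resident, application_complete, case_approved, eligible_subsidy, has_valid_id, household_head, means_tested, notify_finance, resident, tax_filed} — 10 facts.

10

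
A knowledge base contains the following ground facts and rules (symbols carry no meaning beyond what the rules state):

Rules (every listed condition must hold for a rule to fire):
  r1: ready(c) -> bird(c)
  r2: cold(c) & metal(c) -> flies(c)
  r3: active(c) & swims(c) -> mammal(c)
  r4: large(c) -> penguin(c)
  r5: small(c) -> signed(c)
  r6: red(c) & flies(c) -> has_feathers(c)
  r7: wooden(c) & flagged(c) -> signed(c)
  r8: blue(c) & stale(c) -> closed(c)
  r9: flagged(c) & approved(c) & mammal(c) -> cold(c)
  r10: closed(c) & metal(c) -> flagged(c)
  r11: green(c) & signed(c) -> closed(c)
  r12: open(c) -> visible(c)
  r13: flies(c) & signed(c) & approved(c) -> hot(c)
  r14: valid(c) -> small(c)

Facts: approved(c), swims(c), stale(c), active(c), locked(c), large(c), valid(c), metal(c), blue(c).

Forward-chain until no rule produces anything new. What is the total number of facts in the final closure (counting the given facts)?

Round 1: r3 [active(c) & swims(c) -> mammal(c)]; r4 [large(c) -> penguin(c)]; r8 [blue(c) & stale(c) -> closed(c)]; r14 [valid(c) -> small(c)]. New: mammal(c), penguin(c), closed(c), small(c).
Round 2: r5 [small(c) -> signed(c)]; r10 [closed(c) & metal(c) -> flagged(c)]. New: signed(c), flagged(c).
Round 3: r9 [flagged(c) & approved(c) & mammal(c) -> cold(c)]. New: cold(c).
Round 4: r2 [cold(c) & metal(c) -> flies(c)]. New: flies(c).
Round 5: r13 [flies(c) & signed(c) & approved(c) -> hot(c)]. New: hot(c).
Closure: {active(c), approved(c), blue(c), closed(c), cold(c), flagged(c), flies(c), hot(c), large(c), locked(c), mammal(c), metal(c), penguin(c), signed(c), small(c), stale(c), swims(c), valid(c)} — 18 facts.

18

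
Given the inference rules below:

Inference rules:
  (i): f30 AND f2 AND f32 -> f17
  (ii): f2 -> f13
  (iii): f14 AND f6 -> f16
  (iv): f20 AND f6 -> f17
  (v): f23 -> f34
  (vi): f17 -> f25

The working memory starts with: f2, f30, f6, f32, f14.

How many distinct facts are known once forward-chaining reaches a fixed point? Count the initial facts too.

Round 1: (i) [f30 AND f2 AND f32 -> f17]; (ii) [f2 -> f13]; (iii) [f14 AND f6 -> f16]. New: f17, f13, f16.
Round 2: (vi) [f17 -> f25]. New: f25.
Closure: {f13, f14, f16, f17, f2, f25, f30, f32, f6} — 9 facts.

9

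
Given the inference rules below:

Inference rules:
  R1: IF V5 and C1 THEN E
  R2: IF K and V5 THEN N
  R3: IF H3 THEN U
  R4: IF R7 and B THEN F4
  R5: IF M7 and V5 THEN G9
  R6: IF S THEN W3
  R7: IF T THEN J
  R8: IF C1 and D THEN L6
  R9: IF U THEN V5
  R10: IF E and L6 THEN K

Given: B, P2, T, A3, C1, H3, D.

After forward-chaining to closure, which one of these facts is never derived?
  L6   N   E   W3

W3

Round 1: R3 [IF H3 THEN U]; R7 [IF T THEN J]; R8 [IF C1 and D THEN L6]. Adds U, J, L6.
Round 2: R9 [IF U THEN V5]. Adds V5.
Round 3: R1 [IF V5 and C1 THEN E]. Adds E.
Round 4: R10 [IF E and L6 THEN K]. Adds K.
Round 5: R2 [IF K and V5 THEN N]. Adds N.
Derived: L6 (round 1), N (round 5), E (round 3). W3 never appears in any round.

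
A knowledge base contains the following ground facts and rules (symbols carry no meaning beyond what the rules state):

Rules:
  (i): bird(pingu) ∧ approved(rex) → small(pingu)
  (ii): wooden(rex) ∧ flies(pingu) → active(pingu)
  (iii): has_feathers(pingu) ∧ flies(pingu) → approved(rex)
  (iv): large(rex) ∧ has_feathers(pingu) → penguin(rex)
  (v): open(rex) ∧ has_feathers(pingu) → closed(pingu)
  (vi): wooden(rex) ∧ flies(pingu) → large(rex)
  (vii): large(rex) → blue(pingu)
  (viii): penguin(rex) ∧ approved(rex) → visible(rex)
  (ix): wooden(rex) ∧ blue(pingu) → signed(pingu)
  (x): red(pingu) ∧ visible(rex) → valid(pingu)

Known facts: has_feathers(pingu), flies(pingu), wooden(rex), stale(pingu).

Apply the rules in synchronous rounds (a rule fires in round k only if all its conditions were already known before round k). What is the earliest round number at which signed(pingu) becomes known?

Round 1: (ii) [wooden(rex) ∧ flies(pingu) → active(pingu)]; (iii) [has_feathers(pingu) ∧ flies(pingu) → approved(rex)]; (vi) [wooden(rex) ∧ flies(pingu) → large(rex)]. New: active(pingu), approved(rex), large(rex).
Round 2: (iv) [large(rex) ∧ has_feathers(pingu) → penguin(rex)]; (vii) [large(rex) → blue(pingu)]. New: penguin(rex), blue(pingu).
Round 3: (viii) [penguin(rex) ∧ approved(rex) → visible(rex)]; (ix) [wooden(rex) ∧ blue(pingu) → signed(pingu)]. New: visible(rex), signed(pingu).
signed(pingu) first appears in round 3.

3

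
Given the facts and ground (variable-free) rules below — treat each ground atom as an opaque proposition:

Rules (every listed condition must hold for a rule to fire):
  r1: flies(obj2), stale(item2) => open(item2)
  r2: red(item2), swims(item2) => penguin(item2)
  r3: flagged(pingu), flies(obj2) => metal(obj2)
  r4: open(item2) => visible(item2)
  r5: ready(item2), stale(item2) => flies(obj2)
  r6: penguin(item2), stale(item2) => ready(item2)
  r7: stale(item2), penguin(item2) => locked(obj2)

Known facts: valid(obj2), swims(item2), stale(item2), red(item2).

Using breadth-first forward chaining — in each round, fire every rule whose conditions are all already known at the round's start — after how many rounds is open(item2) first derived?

4

Round 1 fires r2, giving penguin(item2).
Round 2 fires r6, r7, giving ready(item2), locked(obj2).
Round 3 fires r5, giving flies(obj2).
Round 4 fires r1, giving open(item2).
open(item2) first appears in round 4.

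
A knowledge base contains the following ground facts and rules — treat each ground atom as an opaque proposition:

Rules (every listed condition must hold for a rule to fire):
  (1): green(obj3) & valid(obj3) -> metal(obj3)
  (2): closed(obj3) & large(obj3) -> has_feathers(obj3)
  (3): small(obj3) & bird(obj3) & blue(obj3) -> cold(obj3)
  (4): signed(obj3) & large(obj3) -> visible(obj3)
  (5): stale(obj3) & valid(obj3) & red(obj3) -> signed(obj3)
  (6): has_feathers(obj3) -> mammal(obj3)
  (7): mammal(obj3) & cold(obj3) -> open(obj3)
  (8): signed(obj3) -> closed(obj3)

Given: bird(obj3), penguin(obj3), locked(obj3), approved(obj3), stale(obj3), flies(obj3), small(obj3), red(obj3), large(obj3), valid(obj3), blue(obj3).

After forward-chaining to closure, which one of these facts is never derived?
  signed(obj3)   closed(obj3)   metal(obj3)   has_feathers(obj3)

metal(obj3)

[1] (3) [small(obj3) & bird(obj3) & blue(obj3) -> cold(obj3)]; (5) [stale(obj3) & valid(obj3) & red(obj3) -> signed(obj3)]. ⇒ new: cold(obj3), signed(obj3).
[2] (4) [signed(obj3) & large(obj3) -> visible(obj3)]; (8) [signed(obj3) -> closed(obj3)]. ⇒ new: visible(obj3), closed(obj3).
[3] (2) [closed(obj3) & large(obj3) -> has_feathers(obj3)]. ⇒ new: has_feathers(obj3).
[4] (6) [has_feathers(obj3) -> mammal(obj3)]. ⇒ new: mammal(obj3).
[5] (7) [mammal(obj3) & cold(obj3) -> open(obj3)]. ⇒ new: open(obj3).
Derived: closed(obj3) (round 2), has_feathers(obj3) (round 3), signed(obj3) (round 1). metal(obj3) never appears in any round.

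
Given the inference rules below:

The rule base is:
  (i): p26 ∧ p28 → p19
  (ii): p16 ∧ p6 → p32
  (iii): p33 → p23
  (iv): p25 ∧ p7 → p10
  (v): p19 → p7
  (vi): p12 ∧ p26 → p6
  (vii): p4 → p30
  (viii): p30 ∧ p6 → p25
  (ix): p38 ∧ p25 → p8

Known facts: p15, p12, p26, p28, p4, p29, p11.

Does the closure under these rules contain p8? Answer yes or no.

no

Round 1 fires (i), (vi), (vii), giving p19, p6, p30.
Round 2 fires (v), (viii), giving p7, p25.
Round 3 fires (iv), giving p10.
Fixed point reached. p8 is concluded only by (ix); (ix) needs p38 (never derived).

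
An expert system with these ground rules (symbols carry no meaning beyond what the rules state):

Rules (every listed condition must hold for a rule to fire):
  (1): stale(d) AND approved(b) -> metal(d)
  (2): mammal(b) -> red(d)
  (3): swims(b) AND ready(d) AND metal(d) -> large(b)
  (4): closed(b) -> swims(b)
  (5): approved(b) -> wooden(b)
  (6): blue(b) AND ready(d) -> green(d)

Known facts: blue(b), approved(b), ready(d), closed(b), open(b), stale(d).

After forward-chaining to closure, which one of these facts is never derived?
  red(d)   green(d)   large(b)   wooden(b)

Round 1 — (1), (4), (5), (6), derive metal(d), swims(b), wooden(b), green(d).
Round 2 — (3), derive large(b).
Derived: wooden(b) (round 1), large(b) (round 2), green(d) (round 1). red(d) never appears in any round.

red(d)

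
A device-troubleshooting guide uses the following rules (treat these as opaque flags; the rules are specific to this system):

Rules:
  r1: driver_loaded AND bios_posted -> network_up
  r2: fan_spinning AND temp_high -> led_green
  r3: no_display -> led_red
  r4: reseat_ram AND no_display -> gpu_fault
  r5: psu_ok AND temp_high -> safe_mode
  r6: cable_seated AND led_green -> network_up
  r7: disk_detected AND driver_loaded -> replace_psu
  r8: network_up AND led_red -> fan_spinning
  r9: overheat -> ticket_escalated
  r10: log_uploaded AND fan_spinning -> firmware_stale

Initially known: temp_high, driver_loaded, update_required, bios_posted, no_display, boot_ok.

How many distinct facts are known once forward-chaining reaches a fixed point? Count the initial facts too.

10

Round 1 — r1, r3, derive network_up, led_red.
Round 2 — r8, derive fan_spinning.
Round 3 — r2, derive led_green.
Closure: {bios_posted, boot_ok, driver_loaded, fan_spinning, led_green, led_red, network_up, no_display, temp_high, update_required} — 10 facts.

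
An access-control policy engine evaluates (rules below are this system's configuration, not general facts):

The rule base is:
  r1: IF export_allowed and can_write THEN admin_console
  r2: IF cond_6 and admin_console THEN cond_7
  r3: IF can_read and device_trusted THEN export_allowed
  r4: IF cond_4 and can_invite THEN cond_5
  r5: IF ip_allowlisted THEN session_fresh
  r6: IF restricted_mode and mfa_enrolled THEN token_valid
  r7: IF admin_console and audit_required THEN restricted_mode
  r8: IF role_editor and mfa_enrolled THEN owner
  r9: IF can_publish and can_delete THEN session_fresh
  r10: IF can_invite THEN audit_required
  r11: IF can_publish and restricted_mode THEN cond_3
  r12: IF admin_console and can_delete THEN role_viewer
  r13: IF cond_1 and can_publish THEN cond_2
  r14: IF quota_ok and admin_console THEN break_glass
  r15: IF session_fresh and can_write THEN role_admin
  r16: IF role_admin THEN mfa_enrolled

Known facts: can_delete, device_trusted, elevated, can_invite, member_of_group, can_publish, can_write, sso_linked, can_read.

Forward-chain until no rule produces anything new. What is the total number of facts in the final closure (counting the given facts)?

Round 1 fires r3, r9, r10, giving export_allowed, session_fresh, audit_required.
Round 2 fires r1, r15, giving admin_console, role_admin.
Round 3 fires r7, r12, r16, giving restricted_mode, role_viewer, mfa_enrolled.
Round 4 fires r6, r11, giving token_valid, cond_3.
Closure: {admin_console, audit_required, can_delete, can_invite, can_publish, can_read, can_write, cond_3, device_trusted, elevated, export_allowed, member_of_group, mfa_enrolled, restricted_mode, role_admin, role_viewer, session_fresh, sso_linked, token_valid} — 19 facts.

19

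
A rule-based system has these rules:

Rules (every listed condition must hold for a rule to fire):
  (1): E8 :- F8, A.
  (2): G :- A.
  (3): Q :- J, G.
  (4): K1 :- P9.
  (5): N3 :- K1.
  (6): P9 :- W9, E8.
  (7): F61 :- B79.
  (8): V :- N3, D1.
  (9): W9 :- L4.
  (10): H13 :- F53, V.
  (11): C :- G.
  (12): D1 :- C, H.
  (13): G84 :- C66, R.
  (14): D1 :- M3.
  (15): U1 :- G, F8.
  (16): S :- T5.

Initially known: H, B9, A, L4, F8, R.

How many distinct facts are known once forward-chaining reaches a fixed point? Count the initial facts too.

Round 1 fires (1), (2), (9), giving E8, G, W9.
Round 2 fires (6), (11), (15), giving P9, C, U1.
Round 3 fires (4), (12), giving K1, D1.
Round 4 fires (5), giving N3.
Round 5 fires (8), giving V.
Closure: {A, B9, C, D1, E8, F8, G, H, K1, L4, N3, P9, R, U1, V, W9} — 16 facts.

16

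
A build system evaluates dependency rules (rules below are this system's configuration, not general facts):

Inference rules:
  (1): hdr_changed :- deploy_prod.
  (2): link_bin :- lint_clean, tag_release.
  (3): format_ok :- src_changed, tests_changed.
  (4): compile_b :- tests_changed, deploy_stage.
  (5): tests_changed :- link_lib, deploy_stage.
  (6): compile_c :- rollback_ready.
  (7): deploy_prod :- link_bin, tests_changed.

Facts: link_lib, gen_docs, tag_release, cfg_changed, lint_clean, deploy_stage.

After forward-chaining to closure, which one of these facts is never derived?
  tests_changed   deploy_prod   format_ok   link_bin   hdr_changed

format_ok

Round 1: (2) [link_bin :- lint_clean, tag_release.]; (5) [tests_changed :- link_lib, deploy_stage.]. New: link_bin, tests_changed.
Round 2: (4) [compile_b :- tests_changed, deploy_stage.]; (7) [deploy_prod :- link_bin, tests_changed.]. New: compile_b, deploy_prod.
Round 3: (1) [hdr_changed :- deploy_prod.]. New: hdr_changed.
Derived: tests_changed (round 1), hdr_changed (round 3), deploy_prod (round 2), link_bin (round 1). format_ok never appears in any round.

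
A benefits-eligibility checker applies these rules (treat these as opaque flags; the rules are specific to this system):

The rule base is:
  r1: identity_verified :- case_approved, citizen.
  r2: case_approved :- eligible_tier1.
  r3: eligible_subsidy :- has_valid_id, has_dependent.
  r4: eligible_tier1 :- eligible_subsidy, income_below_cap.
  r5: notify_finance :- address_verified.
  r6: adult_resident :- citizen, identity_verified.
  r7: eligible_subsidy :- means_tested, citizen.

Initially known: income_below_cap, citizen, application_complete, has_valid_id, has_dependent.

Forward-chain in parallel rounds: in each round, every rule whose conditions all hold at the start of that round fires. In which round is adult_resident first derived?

Round 1 — r3, derive eligible_subsidy.
Round 2 — r4, derive eligible_tier1.
Round 3 — r2, derive case_approved.
Round 4 — r1, derive identity_verified.
Round 5 — r6, derive adult_resident.
adult_resident first appears in round 5.

5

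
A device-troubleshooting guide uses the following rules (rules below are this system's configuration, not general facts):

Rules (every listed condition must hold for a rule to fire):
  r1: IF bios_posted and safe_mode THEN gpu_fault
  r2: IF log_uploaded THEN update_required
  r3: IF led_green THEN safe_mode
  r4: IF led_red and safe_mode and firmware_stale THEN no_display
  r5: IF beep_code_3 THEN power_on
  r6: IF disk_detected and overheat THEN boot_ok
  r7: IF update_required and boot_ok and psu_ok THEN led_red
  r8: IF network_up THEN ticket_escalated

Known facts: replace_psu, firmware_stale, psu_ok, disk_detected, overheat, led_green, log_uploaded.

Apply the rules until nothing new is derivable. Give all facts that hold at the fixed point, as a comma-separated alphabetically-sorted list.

Round 1 fires r2, r3, r6, giving update_required, safe_mode, boot_ok.
Round 2 fires r7, giving led_red.
Round 3 fires r4, giving no_display.

boot_ok, disk_detected, firmware_stale, led_green, led_red, log_uploaded, no_display, overheat, psu_ok, replace_psu, safe_mode, update_required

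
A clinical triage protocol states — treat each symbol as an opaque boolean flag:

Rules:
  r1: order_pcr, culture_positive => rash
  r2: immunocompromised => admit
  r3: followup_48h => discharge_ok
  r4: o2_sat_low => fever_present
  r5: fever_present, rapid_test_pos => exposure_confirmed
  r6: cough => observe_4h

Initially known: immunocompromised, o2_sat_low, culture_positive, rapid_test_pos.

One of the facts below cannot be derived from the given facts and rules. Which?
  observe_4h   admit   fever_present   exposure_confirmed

[1] r2 [immunocompromised => admit]; r4 [o2_sat_low => fever_present]. ⇒ new: admit, fever_present.
[2] r5 [fever_present, rapid_test_pos => exposure_confirmed]. ⇒ new: exposure_confirmed.
Derived: fever_present (round 1), admit (round 1), exposure_confirmed (round 2). observe_4h never appears in any round.

observe_4h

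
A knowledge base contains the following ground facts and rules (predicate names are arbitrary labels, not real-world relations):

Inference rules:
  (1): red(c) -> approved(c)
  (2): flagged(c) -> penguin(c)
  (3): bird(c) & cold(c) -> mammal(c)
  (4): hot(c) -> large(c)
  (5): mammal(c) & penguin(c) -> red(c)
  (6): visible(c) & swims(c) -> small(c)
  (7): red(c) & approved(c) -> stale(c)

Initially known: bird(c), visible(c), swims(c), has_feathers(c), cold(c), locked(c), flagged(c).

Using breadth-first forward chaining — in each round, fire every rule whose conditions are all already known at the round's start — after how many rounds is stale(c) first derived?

4

Round 1 — (2), (3), (6), derive penguin(c), mammal(c), small(c).
Round 2 — (5), derive red(c).
Round 3 — (1), derive approved(c).
Round 4 — (7), derive stale(c).
stale(c) first appears in round 4.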